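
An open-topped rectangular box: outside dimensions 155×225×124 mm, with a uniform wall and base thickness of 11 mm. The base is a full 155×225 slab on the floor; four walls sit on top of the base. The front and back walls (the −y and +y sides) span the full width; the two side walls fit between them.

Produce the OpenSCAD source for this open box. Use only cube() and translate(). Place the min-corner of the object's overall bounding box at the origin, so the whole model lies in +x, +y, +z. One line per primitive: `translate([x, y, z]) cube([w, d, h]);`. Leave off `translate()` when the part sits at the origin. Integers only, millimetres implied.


cube([155, 225, 11]);
translate([0, 0, 11]) cube([155, 11, 113]);
translate([0, 214, 11]) cube([155, 11, 113]);
translate([0, 11, 11]) cube([11, 203, 113]);
translate([144, 11, 11]) cube([11, 203, 113]);


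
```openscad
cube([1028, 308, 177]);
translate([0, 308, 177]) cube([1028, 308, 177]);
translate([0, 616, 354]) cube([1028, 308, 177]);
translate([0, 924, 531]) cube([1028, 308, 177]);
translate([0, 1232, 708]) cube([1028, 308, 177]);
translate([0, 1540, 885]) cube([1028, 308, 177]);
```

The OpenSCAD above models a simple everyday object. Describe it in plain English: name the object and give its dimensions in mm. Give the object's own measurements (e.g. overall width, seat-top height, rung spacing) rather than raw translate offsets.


A straight staircase of 6 solid steps. Each step is 1028 mm wide (x), 308 mm deep (y, the going) and 177 mm tall (the rise). The first step rests on the floor; each subsequent step sits one going further in +y and one rise higher in +z, directly behind and above the previous step with no overlap.


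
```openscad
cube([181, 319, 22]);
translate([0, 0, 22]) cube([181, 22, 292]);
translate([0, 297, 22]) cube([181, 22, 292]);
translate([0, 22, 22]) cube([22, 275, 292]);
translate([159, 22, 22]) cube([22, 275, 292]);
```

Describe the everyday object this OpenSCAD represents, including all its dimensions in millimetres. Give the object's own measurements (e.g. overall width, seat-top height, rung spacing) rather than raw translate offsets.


An open-topped rectangular box: outside dimensions 181×319×314 mm, with a uniform wall and base thickness of 22 mm. The base is a full 181×319 slab on the floor; four walls sit on top of the base. The front and back walls (the −y and +y sides) span the full width; the two side walls fit between them.


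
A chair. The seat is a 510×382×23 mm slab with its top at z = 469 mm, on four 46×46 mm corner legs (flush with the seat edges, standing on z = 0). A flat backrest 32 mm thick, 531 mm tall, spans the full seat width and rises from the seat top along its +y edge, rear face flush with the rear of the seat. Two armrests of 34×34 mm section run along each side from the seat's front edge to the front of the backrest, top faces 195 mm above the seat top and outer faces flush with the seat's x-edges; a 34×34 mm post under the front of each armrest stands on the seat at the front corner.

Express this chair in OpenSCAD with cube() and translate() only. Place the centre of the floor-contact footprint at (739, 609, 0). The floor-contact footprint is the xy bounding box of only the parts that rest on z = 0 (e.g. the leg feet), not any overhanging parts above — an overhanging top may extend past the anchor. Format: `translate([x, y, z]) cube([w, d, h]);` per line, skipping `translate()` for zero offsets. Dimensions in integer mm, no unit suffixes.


// leg_h = 469 - 23 = 446
// arm post h = 195 - 34 = 161
translate([484, 418, 446]) cube([510, 382, 23]);
translate([484, 418, 0]) cube([46, 46, 446]);
translate([948, 418, 0]) cube([46, 46, 446]);
translate([484, 754, 0]) cube([46, 46, 446]);
translate([948, 754, 0]) cube([46, 46, 446]);
translate([484, 768, 469]) cube([510, 32, 531]);
translate([484, 418, 630]) cube([34, 350, 34]);
translate([960, 418, 630]) cube([34, 350, 34]);
translate([484, 418, 469]) cube([34, 34, 161]);
translate([960, 418, 469]) cube([34, 34, 161]);


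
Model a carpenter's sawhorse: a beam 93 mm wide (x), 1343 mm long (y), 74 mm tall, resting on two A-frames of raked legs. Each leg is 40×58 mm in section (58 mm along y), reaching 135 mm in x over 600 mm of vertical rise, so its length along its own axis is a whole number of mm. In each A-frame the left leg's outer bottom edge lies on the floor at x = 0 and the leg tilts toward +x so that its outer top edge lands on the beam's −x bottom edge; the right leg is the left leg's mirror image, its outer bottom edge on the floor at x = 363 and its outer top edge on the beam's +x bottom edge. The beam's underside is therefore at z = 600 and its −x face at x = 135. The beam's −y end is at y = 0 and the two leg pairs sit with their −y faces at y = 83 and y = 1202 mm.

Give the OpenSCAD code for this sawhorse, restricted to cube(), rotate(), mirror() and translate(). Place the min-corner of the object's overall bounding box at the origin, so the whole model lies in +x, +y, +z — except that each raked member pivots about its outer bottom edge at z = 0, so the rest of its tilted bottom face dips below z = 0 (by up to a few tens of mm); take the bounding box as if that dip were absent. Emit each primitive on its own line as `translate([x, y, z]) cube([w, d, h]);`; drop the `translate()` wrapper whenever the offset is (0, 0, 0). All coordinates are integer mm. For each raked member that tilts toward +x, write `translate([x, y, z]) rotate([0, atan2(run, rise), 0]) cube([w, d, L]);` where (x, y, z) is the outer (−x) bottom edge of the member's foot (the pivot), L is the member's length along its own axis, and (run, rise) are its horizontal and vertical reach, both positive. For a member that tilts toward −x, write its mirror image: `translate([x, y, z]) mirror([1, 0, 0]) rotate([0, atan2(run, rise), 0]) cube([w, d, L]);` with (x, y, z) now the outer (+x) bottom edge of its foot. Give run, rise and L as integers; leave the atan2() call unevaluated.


translate([135, 0, 600]) cube([93, 1343, 74]);
translate([0, 83, 0]) rotate([0, atan2(135, 600), 0]) cube([40, 58, 615]);
translate([363, 83, 0]) mirror([1, 0, 0]) rotate([0, atan2(135, 600), 0]) cube([40, 58, 615]);
translate([0, 1202, 0]) rotate([0, atan2(135, 600), 0]) cube([40, 58, 615]);
translate([363, 1202, 0]) mirror([1, 0, 0]) rotate([0, atan2(135, 600), 0]) cube([40, 58, 615]);


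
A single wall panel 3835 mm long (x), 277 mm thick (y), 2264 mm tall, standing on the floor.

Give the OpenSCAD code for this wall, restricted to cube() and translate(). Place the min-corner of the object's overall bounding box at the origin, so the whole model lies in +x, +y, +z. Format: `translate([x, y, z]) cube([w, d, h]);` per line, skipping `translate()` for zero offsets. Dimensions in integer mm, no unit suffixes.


cube([3835, 277, 2264]);


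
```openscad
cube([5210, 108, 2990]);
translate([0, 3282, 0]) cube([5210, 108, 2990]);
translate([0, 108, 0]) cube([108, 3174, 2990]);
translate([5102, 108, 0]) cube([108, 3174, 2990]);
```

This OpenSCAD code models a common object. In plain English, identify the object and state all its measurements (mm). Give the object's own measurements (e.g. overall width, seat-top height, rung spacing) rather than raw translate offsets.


The wall frame of a small rectangular building: four walls, each 2990 mm tall and 108 mm thick, enclosing a footprint 5210 mm (x) by 3390 mm (y) outside-to-outside, with no floor or roof. The front and back walls (the −y and +y sides) span the full width; the two side walls fit between them.


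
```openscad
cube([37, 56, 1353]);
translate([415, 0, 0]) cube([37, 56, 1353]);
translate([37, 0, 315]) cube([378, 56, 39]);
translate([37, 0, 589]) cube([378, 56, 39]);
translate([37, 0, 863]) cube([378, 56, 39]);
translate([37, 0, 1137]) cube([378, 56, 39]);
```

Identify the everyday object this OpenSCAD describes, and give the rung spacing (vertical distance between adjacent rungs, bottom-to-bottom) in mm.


A ladder. The rung spacing is 274 mm.

Two tall 37×56 posts with 4 short bars between them — a ladder. Adjacent rungs sit at z = 315 and z = 589, so the spacing is 589 − 315 = 274 mm.


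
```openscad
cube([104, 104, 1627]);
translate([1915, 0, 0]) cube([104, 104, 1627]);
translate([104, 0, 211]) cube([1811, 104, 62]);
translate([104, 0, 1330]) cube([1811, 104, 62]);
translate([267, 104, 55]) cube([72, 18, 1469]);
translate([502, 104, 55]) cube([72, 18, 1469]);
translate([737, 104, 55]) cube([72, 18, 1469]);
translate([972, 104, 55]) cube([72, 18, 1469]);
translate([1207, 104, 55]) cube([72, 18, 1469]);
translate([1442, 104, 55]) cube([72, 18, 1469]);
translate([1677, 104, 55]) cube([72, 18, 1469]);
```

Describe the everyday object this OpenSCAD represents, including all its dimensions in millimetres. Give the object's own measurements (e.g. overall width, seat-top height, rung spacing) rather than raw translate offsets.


A fence section. Two 104×104 mm posts, 1627 mm tall, stand on the floor with a clear span of 1811 mm between their inner faces. Two horizontal rails of 104×62 mm section span the gap between the posts with their undersides at z = 211 mm and z = 1330 mm, flush with the posts' −y face. 7 pickets, each 72 mm wide, 18 mm thick and 1469 mm tall, are fixed to the +y face of the rails with their bottoms at z = 55 mm, spaced across the span with a 163 mm gap after the −x post and between neighbouring pickets, with 166 mm left before the +x post.


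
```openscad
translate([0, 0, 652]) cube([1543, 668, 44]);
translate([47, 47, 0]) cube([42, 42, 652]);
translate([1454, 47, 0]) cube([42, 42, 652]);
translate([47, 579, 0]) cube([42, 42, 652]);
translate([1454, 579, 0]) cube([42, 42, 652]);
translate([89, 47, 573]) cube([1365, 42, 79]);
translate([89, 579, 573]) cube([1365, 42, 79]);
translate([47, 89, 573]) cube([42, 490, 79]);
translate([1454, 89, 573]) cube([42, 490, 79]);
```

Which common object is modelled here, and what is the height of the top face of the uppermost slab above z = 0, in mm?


A table. The table height is 696 mm.

A 1543×668×44 slab sits at z = 652 on four 42 mm square posts — a table. The top surface is at 652 + 44 = 696 mm.


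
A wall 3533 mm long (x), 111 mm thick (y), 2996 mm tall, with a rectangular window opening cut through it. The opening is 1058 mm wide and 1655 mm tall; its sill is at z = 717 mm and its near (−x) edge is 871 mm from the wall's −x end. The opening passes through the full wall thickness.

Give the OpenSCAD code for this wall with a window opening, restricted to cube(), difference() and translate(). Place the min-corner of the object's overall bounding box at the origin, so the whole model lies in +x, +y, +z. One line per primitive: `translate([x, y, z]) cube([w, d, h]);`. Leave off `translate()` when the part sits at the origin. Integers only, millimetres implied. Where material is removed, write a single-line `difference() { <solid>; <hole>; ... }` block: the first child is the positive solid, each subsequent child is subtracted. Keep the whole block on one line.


difference() { cube([3533, 111, 2996]); translate([871, 0, 717]) cube([1058, 111, 1655]); }


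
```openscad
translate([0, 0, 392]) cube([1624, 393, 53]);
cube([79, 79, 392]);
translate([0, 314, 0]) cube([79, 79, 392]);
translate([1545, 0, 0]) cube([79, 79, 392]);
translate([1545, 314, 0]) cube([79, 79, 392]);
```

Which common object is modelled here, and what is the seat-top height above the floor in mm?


A bench. The seat-top height is 445 mm.

A long slab on four corner posts — a bench. The slab sits at z = 392 with thickness 53, so the top is 392 + 53 = 445 mm.


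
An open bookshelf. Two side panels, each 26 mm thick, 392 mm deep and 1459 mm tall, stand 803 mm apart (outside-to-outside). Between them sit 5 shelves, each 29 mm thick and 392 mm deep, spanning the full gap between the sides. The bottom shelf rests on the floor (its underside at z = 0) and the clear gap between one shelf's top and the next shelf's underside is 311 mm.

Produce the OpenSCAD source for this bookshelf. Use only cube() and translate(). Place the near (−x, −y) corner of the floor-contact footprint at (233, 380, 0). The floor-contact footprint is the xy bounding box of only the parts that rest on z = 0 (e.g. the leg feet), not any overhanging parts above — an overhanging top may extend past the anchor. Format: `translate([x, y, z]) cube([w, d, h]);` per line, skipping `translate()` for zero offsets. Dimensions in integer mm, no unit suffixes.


translate([233, 380, 0]) cube([26, 392, 1459]);
translate([1010, 380, 0]) cube([26, 392, 1459]);
translate([259, 380, 0]) cube([751, 392, 29]);
translate([259, 380, 340]) cube([751, 392, 29]);
translate([259, 380, 680]) cube([751, 392, 29]);
translate([259, 380, 1020]) cube([751, 392, 29]);
translate([259, 380, 1360]) cube([751, 392, 29]);


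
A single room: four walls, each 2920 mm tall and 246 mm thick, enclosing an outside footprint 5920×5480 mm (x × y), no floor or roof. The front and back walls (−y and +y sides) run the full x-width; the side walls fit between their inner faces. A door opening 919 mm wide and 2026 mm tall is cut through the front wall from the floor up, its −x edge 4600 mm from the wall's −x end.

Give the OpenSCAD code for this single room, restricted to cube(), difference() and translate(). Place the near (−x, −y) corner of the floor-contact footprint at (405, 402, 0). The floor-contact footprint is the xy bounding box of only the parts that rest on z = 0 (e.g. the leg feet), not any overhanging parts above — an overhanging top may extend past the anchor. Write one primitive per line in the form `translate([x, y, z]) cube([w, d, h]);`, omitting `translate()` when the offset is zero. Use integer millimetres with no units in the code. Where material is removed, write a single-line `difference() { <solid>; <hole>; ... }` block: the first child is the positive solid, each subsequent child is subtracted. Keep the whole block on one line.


difference() { translate([405, 402, 0]) cube([5920, 246, 2920]); translate([5005, 402, 0]) cube([919, 246, 2026]); }
translate([405, 5636, 0]) cube([5920, 246, 2920]);
translate([405, 648, 0]) cube([246, 4988, 2920]);
translate([6079, 648, 0]) cube([246, 4988, 2920]);


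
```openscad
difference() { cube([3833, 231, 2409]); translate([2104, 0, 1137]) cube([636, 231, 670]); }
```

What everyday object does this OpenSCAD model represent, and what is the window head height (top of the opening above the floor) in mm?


A wall with a window opening. The window head height is 1807 mm.

A wall with a rectangular opening subtracted — a window. Sill at z = 1137, opening 670 mm tall, so the head is at 1137 + 670 = 1807 mm.


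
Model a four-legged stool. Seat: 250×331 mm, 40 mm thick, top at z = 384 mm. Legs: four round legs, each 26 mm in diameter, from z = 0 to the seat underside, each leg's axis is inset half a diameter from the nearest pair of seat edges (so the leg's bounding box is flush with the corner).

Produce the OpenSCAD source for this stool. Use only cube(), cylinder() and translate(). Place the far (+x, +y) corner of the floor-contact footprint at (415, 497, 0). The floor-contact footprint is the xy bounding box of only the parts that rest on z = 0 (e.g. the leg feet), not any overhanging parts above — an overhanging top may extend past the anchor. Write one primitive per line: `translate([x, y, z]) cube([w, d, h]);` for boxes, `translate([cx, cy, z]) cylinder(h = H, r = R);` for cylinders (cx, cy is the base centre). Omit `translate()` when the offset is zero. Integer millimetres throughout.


translate([165, 166, 344]) cube([250, 331, 40]);
translate([178, 179, 0]) cylinder(h = 344, r = 13);
translate([402, 179, 0]) cylinder(h = 344, r = 13);
translate([178, 484, 0]) cylinder(h = 344, r = 13);
translate([402, 484, 0]) cylinder(h = 344, r = 13);


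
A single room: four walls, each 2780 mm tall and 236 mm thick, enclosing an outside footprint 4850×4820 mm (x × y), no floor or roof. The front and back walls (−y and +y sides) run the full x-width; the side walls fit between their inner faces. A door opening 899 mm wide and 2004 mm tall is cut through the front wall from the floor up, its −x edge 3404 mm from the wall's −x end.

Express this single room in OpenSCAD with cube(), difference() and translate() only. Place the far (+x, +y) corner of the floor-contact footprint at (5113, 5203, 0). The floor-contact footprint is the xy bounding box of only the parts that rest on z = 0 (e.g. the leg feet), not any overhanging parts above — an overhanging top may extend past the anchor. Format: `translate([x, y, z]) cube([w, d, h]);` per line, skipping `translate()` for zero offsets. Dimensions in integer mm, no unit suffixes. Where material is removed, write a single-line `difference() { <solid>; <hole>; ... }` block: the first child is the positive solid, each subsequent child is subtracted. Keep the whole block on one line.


difference() { translate([263, 383, 0]) cube([4850, 236, 2780]); translate([3667, 383, 0]) cube([899, 236, 2004]); }
translate([263, 4967, 0]) cube([4850, 236, 2780]);
translate([263, 619, 0]) cube([236, 4348, 2780]);
translate([4877, 619, 0]) cube([236, 4348, 2780]);


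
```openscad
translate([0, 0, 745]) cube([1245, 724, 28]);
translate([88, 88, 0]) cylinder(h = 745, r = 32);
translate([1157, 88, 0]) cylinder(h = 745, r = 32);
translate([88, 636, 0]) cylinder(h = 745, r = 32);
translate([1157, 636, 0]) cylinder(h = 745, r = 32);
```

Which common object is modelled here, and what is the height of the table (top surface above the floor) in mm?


A table. The table height is 773 mm.

A 1245×724×28 slab sits at z = 745 on four Ø64 mm round legs — a table. The top surface is at 745 + 28 = 773 mm.


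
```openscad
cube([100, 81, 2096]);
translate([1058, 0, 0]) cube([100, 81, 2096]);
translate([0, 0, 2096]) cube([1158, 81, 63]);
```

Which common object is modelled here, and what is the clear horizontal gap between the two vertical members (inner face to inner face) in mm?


A door frame. The clear opening width is 958 mm.

Two 2096 mm tall posts with a header on top — a door frame. The left jamb is 100 mm wide at x = 0; the right jamb starts at x = 1058. The clear opening is 1058 − 100 = 958 mm.


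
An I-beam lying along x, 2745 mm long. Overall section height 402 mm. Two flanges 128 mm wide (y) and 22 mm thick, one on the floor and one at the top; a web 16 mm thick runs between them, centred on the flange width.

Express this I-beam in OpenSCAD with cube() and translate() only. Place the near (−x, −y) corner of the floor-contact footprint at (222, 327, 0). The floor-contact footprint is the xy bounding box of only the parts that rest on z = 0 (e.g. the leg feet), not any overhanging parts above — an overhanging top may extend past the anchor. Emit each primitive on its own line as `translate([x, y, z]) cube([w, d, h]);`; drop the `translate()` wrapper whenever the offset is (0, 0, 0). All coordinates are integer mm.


translate([222, 327, 0]) cube([2745, 128, 22]);
translate([222, 383, 22]) cube([2745, 16, 358]);
translate([222, 327, 380]) cube([2745, 128, 22]);


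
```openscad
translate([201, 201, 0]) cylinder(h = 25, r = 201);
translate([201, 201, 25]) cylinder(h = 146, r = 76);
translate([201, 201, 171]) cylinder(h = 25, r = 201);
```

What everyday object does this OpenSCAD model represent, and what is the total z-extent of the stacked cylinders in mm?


A spool. The overall height is 196 mm.

Three coaxial cylinders, large–small–large — a spool. Two 25 mm flanges and a 146 mm core give 25 + 146 + 25 = 196 mm.


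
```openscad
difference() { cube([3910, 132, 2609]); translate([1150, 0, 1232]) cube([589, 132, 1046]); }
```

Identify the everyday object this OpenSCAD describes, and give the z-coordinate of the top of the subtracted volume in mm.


A wall with a window opening. The window head height is 2278 mm.

A wall with a rectangular opening subtracted — a window. Sill at z = 1232, opening 1046 mm tall, so the head is at 1232 + 1046 = 2278 mm.


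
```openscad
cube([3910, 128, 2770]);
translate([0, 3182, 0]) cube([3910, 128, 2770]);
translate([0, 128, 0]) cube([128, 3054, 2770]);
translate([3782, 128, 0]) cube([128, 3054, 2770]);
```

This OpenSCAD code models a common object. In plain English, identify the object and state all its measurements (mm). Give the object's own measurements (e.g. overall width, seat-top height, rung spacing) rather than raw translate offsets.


The wall frame of a small rectangular building: four walls, each 2770 mm tall and 128 mm thick, enclosing a footprint 3910 mm (x) by 3310 mm (y) outside-to-outside, with no floor or roof. The front and back walls (the −y and +y sides) span the full width; the two side walls fit between them.


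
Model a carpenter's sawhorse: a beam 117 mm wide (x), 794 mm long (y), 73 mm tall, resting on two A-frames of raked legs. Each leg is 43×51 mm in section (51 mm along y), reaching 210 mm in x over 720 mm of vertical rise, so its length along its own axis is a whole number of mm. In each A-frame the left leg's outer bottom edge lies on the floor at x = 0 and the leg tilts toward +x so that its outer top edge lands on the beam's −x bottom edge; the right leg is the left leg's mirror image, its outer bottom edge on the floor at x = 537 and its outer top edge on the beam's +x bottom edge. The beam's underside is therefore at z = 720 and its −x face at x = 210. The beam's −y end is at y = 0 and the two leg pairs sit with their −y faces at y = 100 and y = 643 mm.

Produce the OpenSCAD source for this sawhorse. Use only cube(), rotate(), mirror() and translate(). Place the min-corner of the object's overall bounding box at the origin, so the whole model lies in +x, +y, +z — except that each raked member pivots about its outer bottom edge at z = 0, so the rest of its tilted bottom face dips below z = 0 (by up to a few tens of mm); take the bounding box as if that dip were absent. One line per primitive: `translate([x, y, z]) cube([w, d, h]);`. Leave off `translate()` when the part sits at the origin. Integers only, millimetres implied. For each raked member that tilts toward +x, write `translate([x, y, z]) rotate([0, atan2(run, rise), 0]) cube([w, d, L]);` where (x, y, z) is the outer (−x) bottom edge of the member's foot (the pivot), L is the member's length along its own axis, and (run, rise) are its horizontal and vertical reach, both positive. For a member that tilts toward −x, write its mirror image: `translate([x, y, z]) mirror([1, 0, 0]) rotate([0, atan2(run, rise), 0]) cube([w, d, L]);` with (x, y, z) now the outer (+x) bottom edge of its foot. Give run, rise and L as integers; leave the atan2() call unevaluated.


translate([210, 0, 720]) cube([117, 794, 73]);
translate([0, 100, 0]) rotate([0, atan2(210, 720), 0]) cube([43, 51, 750]);
translate([537, 100, 0]) mirror([1, 0, 0]) rotate([0, atan2(210, 720), 0]) cube([43, 51, 750]);
translate([0, 643, 0]) rotate([0, atan2(210, 720), 0]) cube([43, 51, 750]);
translate([537, 643, 0]) mirror([1, 0, 0]) rotate([0, atan2(210, 720), 0]) cube([43, 51, 750]);


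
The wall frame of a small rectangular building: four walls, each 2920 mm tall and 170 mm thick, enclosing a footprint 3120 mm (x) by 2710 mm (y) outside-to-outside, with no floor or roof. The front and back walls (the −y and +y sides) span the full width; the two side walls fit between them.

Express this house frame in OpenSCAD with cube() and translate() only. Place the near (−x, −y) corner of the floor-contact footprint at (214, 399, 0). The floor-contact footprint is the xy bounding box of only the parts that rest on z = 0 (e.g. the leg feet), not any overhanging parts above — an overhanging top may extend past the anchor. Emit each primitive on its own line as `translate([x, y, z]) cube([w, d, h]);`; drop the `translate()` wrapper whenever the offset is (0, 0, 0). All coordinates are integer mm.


translate([214, 399, 0]) cube([3120, 170, 2920]);
translate([214, 2939, 0]) cube([3120, 170, 2920]);
translate([214, 569, 0]) cube([170, 2370, 2920]);
translate([3164, 569, 0]) cube([170, 2370, 2920]);


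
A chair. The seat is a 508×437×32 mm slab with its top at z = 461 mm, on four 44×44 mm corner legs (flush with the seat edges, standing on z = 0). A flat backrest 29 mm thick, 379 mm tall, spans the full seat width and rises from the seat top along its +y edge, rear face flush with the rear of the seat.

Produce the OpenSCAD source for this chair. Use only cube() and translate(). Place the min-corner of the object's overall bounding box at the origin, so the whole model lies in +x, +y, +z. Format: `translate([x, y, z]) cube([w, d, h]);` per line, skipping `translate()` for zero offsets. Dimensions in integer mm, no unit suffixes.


// leg_h = 461 - 32 = 429
translate([0, 0, 429]) cube([508, 437, 32]);
cube([44, 44, 429]);
translate([464, 0, 0]) cube([44, 44, 429]);
translate([0, 393, 0]) cube([44, 44, 429]);
translate([464, 393, 0]) cube([44, 44, 429]);
translate([0, 408, 461]) cube([508, 29, 379]);


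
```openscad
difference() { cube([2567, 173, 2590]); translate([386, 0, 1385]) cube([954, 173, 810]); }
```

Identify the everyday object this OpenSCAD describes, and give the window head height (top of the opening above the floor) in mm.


A wall with a window opening. The window head height is 2195 mm.

A wall with a rectangular opening subtracted — a window. Sill at z = 1385, opening 810 mm tall, so the head is at 1385 + 810 = 2195 mm.


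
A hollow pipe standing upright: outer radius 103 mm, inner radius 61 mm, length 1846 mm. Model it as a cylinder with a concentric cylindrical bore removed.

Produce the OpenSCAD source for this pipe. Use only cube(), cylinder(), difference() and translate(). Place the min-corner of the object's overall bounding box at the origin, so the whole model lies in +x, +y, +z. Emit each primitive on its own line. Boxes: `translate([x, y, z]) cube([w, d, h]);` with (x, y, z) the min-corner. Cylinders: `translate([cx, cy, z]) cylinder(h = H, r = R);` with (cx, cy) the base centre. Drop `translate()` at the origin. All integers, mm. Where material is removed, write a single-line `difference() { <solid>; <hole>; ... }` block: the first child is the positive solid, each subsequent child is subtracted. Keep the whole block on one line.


difference() { translate([103, 103, 0]) cylinder(h = 1846, r = 103); translate([103, 103, 0]) cylinder(h = 1846, r = 61); }


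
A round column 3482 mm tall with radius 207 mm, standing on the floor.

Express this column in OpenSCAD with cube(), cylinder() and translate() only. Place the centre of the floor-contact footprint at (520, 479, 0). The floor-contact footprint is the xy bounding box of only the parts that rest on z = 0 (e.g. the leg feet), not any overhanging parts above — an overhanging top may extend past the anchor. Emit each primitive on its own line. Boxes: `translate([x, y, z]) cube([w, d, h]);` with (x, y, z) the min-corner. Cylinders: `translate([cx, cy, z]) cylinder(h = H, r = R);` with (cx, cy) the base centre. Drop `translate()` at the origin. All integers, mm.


translate([520, 479, 0]) cylinder(h = 3482, r = 207);


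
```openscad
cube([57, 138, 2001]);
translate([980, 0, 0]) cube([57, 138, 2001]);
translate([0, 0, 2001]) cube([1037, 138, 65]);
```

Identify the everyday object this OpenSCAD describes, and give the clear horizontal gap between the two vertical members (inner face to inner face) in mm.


A door frame. The clear opening width is 923 mm.

Two 2001 mm tall posts with a header on top — a door frame. The left jamb is 57 mm wide at x = 0; the right jamb starts at x = 980. The clear opening is 980 − 57 = 923 mm.


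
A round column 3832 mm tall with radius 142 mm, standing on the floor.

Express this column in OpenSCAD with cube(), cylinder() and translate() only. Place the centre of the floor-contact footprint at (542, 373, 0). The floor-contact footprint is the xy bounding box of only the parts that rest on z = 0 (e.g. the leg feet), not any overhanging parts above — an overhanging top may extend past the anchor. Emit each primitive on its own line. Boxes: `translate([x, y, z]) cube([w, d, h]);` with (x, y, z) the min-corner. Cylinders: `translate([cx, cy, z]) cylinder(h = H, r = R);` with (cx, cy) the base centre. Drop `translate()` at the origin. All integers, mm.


translate([542, 373, 0]) cylinder(h = 3832, r = 142);


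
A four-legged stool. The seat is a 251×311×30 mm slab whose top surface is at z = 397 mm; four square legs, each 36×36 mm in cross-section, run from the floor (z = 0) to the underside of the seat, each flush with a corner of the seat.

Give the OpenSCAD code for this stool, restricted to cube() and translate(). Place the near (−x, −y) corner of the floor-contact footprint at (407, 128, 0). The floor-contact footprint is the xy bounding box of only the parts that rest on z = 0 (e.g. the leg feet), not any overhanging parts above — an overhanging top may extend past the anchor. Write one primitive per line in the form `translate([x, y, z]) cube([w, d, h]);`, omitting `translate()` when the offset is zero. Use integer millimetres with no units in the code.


translate([407, 128, 367]) cube([251, 311, 30]);
translate([407, 128, 0]) cube([36, 36, 367]);
translate([622, 128, 0]) cube([36, 36, 367]);
translate([407, 403, 0]) cube([36, 36, 367]);
translate([622, 403, 0]) cube([36, 36, 367]);


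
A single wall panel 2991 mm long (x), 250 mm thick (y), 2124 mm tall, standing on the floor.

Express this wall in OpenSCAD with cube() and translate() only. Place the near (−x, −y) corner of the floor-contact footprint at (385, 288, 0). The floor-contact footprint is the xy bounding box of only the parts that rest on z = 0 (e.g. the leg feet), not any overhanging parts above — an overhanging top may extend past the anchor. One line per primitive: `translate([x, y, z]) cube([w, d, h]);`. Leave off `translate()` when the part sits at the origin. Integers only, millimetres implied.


translate([385, 288, 0]) cube([2991, 250, 2124]);


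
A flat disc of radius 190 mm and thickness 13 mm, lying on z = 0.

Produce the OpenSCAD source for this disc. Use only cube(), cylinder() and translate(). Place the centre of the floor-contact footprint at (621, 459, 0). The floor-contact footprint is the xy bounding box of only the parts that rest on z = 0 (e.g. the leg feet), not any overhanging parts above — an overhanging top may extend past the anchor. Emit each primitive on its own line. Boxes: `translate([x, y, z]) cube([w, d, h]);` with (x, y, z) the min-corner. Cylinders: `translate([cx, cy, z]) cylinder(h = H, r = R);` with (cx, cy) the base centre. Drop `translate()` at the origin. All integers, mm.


translate([621, 459, 0]) cylinder(h = 13, r = 190);


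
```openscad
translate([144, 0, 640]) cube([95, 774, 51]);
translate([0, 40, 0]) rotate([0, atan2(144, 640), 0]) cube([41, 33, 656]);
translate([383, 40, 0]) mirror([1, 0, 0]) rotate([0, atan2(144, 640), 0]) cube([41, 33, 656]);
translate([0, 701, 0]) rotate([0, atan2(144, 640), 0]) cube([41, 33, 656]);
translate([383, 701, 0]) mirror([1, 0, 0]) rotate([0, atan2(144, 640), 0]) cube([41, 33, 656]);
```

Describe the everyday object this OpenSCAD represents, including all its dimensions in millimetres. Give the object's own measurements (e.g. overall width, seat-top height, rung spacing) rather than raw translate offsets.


A sawhorse. A 95×774×51 mm beam (x, y, z) sits on two A-frame leg pairs. Each pair is two raked legs of 41×33 mm section (33 mm along y) splaying symmetrically in x. Each leg rises 640 mm vertically over 144 mm of horizontal reach and is 656 mm long along its own axis. Every leg's outer bottom edge rests on the floor and its outer top edge meets a bottom edge of the beam — the left legs (tilting toward +x) meet the beam's −x bottom edge, the right legs (their mirror images, tilting toward −x) meet its +x bottom edge — so the leg tops tuck under the beam, the beam's underside is 640 mm above the floor, and the feet are 383 mm apart outside-to-outside with the beam centred between them. The two leg pairs are set in 40 mm from either end of the beam.


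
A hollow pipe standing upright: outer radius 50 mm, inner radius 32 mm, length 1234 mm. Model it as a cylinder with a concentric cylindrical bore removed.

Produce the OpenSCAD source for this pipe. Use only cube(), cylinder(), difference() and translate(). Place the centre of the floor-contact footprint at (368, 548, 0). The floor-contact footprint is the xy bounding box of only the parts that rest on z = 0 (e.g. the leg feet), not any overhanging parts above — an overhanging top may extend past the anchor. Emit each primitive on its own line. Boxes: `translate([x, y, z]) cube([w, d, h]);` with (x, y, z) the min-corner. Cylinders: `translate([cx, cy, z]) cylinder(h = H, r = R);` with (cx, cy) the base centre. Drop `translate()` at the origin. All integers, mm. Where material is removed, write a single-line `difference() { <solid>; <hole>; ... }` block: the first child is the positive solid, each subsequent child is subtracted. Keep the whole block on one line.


difference() { translate([368, 548, 0]) cylinder(h = 1234, r = 50); translate([368, 548, 0]) cylinder(h = 1234, r = 32); }


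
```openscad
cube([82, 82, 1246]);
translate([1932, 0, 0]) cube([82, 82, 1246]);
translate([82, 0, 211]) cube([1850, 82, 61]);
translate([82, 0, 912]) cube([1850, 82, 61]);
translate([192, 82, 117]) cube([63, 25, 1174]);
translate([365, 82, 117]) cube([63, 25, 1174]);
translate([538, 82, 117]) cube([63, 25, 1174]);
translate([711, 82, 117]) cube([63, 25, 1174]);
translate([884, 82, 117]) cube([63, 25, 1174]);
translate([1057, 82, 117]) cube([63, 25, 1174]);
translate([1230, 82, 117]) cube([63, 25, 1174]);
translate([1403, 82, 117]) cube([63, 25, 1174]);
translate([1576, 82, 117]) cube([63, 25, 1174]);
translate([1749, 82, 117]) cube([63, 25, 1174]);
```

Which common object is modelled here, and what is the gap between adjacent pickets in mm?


A fence section. The picket gap is 110 mm.

Two posts, two rails, 10 pickets — a fence section. Span 1850 mm holds 10 pickets of 63 mm with 11 equal gaps: ⌊(1850 − 10·63) / 11⌋ = 110 mm.


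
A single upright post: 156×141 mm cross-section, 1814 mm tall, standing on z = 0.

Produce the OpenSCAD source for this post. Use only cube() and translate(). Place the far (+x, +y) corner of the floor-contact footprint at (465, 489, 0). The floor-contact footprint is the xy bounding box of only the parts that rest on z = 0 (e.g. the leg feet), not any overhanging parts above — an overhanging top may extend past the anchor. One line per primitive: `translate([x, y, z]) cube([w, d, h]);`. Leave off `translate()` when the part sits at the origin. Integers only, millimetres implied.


translate([309, 348, 0]) cube([156, 141, 1814]);


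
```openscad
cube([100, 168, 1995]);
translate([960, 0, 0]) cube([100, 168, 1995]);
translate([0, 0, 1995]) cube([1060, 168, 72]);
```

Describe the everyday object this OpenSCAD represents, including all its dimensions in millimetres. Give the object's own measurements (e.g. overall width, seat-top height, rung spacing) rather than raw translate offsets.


A door frame. The clear opening is 860 mm wide and 1995 mm high. Two 100 mm wide jambs, 168 mm deep, stand either side of the opening from the floor to the top of the opening. A 72 mm thick head sits across the top of both jambs, spanning the full outside width of the frame.


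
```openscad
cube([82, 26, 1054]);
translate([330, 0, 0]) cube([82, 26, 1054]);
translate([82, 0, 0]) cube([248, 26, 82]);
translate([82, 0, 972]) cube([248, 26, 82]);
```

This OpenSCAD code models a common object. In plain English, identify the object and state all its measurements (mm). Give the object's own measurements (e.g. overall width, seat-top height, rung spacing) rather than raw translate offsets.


A rectangular picture frame lying in the x–z plane (depth along y). The opening is 248 mm wide (x) by 890 mm tall (z), surrounded by a border 82 mm wide on all four sides. The frame is 26 mm deep and is made of two full-height vertical stiles with two horizontal rails fitted between them.


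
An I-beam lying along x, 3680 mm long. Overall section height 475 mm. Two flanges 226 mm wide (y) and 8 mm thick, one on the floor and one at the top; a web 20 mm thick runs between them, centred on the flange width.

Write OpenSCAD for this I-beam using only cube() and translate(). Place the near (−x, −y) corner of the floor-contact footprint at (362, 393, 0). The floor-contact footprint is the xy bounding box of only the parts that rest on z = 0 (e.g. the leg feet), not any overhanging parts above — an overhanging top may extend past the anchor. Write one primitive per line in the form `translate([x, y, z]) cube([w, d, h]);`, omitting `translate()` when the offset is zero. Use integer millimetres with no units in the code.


translate([362, 393, 0]) cube([3680, 226, 8]);
translate([362, 496, 8]) cube([3680, 20, 459]);
translate([362, 393, 467]) cube([3680, 226, 8]);


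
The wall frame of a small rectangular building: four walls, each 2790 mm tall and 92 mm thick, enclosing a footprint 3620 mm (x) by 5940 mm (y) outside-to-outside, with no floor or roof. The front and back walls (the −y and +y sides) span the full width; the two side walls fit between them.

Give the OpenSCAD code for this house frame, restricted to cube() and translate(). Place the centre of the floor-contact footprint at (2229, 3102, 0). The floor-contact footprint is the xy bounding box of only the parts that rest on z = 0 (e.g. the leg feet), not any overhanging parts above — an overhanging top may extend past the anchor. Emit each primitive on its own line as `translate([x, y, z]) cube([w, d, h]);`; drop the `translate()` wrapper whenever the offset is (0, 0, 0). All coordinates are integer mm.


translate([419, 132, 0]) cube([3620, 92, 2790]);
translate([419, 5980, 0]) cube([3620, 92, 2790]);
translate([419, 224, 0]) cube([92, 5756, 2790]);
translate([3947, 224, 0]) cube([92, 5756, 2790]);


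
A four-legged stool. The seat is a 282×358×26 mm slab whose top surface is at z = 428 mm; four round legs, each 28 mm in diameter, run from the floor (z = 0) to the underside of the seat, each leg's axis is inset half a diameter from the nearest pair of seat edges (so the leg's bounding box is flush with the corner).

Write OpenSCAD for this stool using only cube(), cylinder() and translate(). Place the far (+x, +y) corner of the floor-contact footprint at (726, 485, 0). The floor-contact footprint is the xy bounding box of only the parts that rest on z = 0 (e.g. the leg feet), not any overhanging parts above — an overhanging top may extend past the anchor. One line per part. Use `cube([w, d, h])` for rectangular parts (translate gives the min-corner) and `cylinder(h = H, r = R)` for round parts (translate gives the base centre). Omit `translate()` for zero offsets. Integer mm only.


// leg_h = 428 - 26 = 402
translate([444, 127, 402]) cube([282, 358, 26]);
translate([458, 141, 0]) cylinder(h = 402, r = 14);
translate([712, 141, 0]) cylinder(h = 402, r = 14);
translate([458, 471, 0]) cylinder(h = 402, r = 14);
translate([712, 471, 0]) cylinder(h = 402, r = 14);


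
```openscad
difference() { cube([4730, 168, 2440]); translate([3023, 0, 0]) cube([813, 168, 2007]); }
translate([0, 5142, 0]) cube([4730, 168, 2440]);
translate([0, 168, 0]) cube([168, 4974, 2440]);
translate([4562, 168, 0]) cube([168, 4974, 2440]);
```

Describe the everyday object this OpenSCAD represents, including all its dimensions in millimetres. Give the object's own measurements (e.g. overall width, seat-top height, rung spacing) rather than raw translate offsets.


A single room: four walls, each 2440 mm tall and 168 mm thick, enclosing an outside footprint 4730×5310 mm (x × y), no floor or roof. The front and back walls (−y and +y sides) run the full x-width; the side walls fit between their inner faces. A door opening 813 mm wide and 2007 mm tall is cut through the front wall from the floor up, its −x edge 3023 mm from the wall's −x end.
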